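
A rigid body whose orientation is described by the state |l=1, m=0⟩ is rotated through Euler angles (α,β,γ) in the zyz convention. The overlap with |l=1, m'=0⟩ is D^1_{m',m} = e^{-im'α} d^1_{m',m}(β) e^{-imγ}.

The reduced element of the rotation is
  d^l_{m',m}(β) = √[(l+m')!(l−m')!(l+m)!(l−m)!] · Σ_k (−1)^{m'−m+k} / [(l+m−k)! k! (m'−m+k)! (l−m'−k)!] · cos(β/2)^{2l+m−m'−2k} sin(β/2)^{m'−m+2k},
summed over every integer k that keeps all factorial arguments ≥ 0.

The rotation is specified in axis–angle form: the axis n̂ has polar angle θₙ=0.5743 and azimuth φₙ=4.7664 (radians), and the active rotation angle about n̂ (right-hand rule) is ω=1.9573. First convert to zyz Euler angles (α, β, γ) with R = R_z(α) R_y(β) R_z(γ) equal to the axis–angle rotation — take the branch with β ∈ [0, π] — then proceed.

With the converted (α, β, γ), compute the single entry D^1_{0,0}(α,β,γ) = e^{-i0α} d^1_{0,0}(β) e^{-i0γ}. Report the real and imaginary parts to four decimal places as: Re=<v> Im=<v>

Axis–angle → zyz. n̂ = (sinθₙcosφₙ, sinθₙsinφₙ, cosθₙ) = (+0.029327, -0.542455, +0.839573), ω = 1.9573.
R = I cosω + sinω [n̂]ₓ + (1−cosω) n̂n̂ᵀ gives
  R = [-0.375768, -0.799545, -0.468536; +0.755734, +0.028226, -0.654270; +0.536343, -0.599942, +0.593637]
β = atan2(√(R₁₃²+R₂₃²), R₃₃) = 0.935225; α = atan2(R₂₃, R₁₃) mod 2π = 4.090926; γ = atan2(R₃₂, −R₃₁) mod 2π = 3.982904
D^1_{0,0}(4.0909,0.9352,3.9829) = e^{-i·0·4.0909}·d^1_{0,0}(0.9352)·e^{-i·0·3.9829}. Compute d first:
With c≡cos(β/2)=0.892647 and s≡sin(β/2)=0.450756, N=[1·1·1·1]^{1/2}=1.000000
Admissible k: 0..1 (factorial args all ≥0)
  k=0: (−1)^0·1.0000/(1)·0.8926^2·0.4508^0 = +0.796819
  k=1: (−1)^1·1.0000/(1)·0.8926^0·0.4508^2 = -0.203181
d^1_{0,0}(0.9352) = +0.796819 -0.203181 = +0.593637
Phases: e^{-i·(0)·4.0909}=+1.000000+0.000000i, e^{-i·(0)·3.9829}=+1.000000+0.000000i ⇒ D=+0.593637+0.000000i

Re=0.5936 Im=0.0000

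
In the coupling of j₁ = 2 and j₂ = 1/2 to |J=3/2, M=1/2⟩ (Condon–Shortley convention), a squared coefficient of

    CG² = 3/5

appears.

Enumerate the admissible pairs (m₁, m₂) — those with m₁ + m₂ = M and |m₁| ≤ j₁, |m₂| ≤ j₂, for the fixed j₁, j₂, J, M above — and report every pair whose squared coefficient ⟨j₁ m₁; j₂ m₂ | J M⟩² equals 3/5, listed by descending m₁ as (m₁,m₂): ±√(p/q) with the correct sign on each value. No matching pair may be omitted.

Admissible pairs with m₁+m₂ = M = 1/2: (0,1/2), (1,-1/2)
  (m₁,m₂)=(1,-1/2): CG² = 3/5, CG = +√(3/5)   ← matches the target
  (m₁,m₂)=(0,1/2): CG² = 2/5, CG = −√(2/5)
Pairs with CG² = 3/5: (1,-1/2): +√(3/5)

(1,-1/2): +√(3/5)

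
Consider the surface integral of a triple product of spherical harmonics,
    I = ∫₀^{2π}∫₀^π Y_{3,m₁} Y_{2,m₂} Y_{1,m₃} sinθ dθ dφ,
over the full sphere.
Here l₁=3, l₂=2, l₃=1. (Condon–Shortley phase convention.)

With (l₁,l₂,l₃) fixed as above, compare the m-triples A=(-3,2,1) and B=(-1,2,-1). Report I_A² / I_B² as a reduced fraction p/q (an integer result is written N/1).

Same 3,2,1: normalisation and zero-m 3j drop out of the ratio.
A: Δ: 4! 2! 0! / 7! → 1/105; sum: t=4:+1/48 = 1/48; 3j²(3 2 1; -3 2 1) = Δ·Π!·Σ² = 1/7  (sign +1)
B: Δ: 4! 2! 0! / 7! → 1/105; sum: t=4:+1/48 = 1/48; 3j²(3 2 1; -1 2 -1) = Δ·Π!·Σ² = 1/105  (sign +1)
I_A²/I_B² = (1/7)/(1/105) = 15/1

15/1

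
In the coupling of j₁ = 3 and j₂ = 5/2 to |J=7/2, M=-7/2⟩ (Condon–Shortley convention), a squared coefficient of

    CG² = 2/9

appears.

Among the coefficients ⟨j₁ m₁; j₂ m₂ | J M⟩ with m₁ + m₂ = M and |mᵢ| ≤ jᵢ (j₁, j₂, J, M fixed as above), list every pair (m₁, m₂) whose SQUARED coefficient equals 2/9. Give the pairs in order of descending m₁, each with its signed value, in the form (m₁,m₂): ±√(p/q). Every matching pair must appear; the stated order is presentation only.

Admissible pairs with m₁+m₂ = M = -7/2: (-3,-1/2), (-2,-3/2), (-1,-5/2)
  (m₁,m₂)=(-1,-5/2): CG² = 2/9, CG = +√(2/9)   ← matches the target
  (m₁,m₂)=(-2,-3/2): CG² = 4/9, CG = −√(4/9)
  (m₁,m₂)=(-3,-1/2): CG² = 1/3, CG = +√(1/3)
Pairs with CG² = 2/9: (-1,-5/2): +√(2/9)

(-1,-5/2): +√(2/9)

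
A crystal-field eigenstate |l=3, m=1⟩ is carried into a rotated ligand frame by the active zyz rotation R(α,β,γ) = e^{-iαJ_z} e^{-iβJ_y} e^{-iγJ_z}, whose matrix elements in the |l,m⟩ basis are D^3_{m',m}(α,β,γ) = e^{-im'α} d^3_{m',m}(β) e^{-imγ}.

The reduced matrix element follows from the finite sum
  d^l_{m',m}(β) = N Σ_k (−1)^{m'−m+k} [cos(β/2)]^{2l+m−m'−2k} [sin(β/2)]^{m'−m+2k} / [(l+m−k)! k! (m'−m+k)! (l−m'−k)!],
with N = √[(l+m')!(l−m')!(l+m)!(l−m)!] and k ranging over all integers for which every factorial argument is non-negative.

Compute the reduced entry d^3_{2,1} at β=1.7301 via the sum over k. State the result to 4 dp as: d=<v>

d=0.4846

d^3_{2,1}(β=1.7301) via the finite sum:
With c≡cos(β/2)=0.648602 and s≡sin(β/2)=0.761128, N=[120·1·24·2]^{1/2}=75.894664
k: max(0,(1)−(2))=0 … min(3+(1),3−(2))=1
  k=0: (−1)^1·75.8947/(24)·0.6486^5·0.7611^1 = -0.276280
  k=1: (−1)^2·75.8947/(12)·0.6486^3·0.7611^3 = +0.760917
d^3_{2,1}(1.7301) = -0.276280 +0.760917 = +0.484638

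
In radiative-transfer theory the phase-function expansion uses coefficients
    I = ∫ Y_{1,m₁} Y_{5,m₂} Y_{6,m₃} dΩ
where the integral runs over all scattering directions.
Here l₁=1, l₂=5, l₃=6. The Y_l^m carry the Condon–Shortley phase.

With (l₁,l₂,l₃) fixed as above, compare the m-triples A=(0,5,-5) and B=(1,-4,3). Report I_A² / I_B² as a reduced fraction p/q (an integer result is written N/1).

11/3

Same 1,5,6: normalisation and zero-m 3j drop out of the ratio.
A: Δ: 0! 2! 10! / 13! → 1/858; sum: t=0:+1/3628800 = 1/3628800; 3j²(1 5 6; 0 5 -5) = Δ·Π!·Σ² = 1/78  (sign -1)
B: Δ: 0! 2! 10! / 13! → 1/858; sum: t=0:+1/725760 = 1/725760; 3j²(1 5 6; 1 -4 3) = Δ·Π!·Σ² = 1/286  (sign -1)
I_A²/I_B² = (1/78)/(1/286) = 11/3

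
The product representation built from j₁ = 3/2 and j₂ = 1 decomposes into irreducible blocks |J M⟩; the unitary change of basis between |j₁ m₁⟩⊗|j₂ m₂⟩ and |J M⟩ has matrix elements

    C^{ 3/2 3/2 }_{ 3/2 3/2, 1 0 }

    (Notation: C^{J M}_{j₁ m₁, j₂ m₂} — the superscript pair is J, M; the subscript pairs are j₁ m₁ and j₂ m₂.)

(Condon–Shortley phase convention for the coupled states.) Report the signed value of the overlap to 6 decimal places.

√[4·1!2!1!/5! · 3!0!1!1!3!0!] = √(12/5)
  +(−1)^0/∏(0,1,0,1,2,0)! = 1/2  (running 1/2)
⟨..|..⟩ = √(12/5)·(1/2) = +0.774597

+√(3/5) = +0.774597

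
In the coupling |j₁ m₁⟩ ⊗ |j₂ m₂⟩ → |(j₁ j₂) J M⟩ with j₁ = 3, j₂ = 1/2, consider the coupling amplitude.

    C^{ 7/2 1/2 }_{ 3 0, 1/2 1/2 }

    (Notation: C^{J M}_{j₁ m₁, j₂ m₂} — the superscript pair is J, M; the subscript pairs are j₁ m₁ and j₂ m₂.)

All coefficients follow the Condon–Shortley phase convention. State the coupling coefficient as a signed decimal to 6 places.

+√(4/7) = +0.755929

j₁+j₂−J=0  J+j₁−j₂=6  J−j₁+j₂=1  j₁+j₂+J+1=8
(j₁±m₁, j₂±m₂, J±M) = (3,3,1,0,4,3)
P² = 5184/7
sum k=0..0:
  [0] +1/36 = 1/36
S = 1/36
C² = P²·S² = 4/7 ; C = +0.755929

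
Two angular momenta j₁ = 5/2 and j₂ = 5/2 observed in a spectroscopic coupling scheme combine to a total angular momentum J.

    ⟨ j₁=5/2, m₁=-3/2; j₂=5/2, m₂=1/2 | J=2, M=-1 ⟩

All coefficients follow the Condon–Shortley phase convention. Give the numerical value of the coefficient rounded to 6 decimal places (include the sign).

+√(1/7) = +0.377964

j₁+j₂−J=3  J+j₁−j₂=2  J−j₁+j₂=2  j₁+j₂+J+1=8
(j₁±m₁, j₂±m₂, J±M) = (1,4,3,2,1,3)
P² = 36/7
sum k=2..3:
  [2] +1/4 = 1/4
  [3] −1/12 = -1/12
S = 1/6
C² = P²·S² = 1/7 ; C = +0.377964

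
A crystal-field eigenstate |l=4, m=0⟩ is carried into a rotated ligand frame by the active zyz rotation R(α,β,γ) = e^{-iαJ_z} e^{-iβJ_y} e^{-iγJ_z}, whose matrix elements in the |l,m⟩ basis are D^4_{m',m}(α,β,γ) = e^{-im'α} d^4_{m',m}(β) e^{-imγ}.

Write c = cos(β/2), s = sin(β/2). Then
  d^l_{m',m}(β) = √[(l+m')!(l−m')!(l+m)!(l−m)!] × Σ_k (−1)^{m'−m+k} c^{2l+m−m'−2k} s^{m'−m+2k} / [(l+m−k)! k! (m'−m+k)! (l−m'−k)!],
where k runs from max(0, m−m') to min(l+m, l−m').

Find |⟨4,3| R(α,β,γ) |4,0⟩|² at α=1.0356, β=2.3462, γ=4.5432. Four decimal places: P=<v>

P=0.1422

First d^4_{3,0}(β=2.3462), then the phase factors e^{-i(3)α} and e^{-i(0)γ}:
c=cos(2.346200/2)=0.387295, s=sin(2.346200/2)=0.921956; N=√[5040·1·24·24]=1703.830978
k∈{0,1} keeps every argument non-negative
  k=0: (−1)^3·1703.8310/(144)·0.3873^5·0.9220^3 = -0.080799
  k=1: (−1)^4·1703.8310/(144)·0.3873^3·0.9220^5 = +0.457869
d^4_{3,0}(2.3462) = -0.080799 +0.457869 = +0.377070
|D^4_{3,0}|² = |d^4_{3,0}(β)|² = (+0.377070)² = 0.142182 (the z-rotation phases have unit modulus)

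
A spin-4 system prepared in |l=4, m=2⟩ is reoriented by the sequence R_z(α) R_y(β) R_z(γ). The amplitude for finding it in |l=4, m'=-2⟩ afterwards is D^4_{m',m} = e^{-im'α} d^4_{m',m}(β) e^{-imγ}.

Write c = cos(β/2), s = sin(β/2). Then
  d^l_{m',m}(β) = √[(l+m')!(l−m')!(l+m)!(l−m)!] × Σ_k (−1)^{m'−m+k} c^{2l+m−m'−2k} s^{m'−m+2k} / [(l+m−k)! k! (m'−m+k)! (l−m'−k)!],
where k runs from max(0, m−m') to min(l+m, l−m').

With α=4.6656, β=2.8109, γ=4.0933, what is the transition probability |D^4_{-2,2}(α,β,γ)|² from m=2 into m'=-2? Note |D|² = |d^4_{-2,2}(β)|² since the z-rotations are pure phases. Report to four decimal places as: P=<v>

First d^4_{-2,2}(β=2.8109), then the phase factors e^{-i(-2)α} and e^{-i(2)γ}:
Half-angle: c=0.164594, s=0.986361. N=√(2·720·720·2)=1440.000000
Admissible k: 4..6 (factorial args all ≥0)
  k=4: (−1)^0·1440.0000/(96)·0.1646^4·0.9864^4 = +0.010421
  k=5: (−1)^1·1440.0000/(120)·0.1646^2·0.9864^6 = -0.299382
  k=6: (−1)^2·1440.0000/(1440)·0.1646^0·0.9864^8 = +0.895960
d^4_{-2,2}(2.8109) = +0.010421 -0.299382 +0.895960 = +0.606999
|D^4_{-2,2}|² = |d^4_{-2,2}(β)|² = (+0.606999)² = 0.368447 (the z-rotation phases have unit modulus)

P=0.3684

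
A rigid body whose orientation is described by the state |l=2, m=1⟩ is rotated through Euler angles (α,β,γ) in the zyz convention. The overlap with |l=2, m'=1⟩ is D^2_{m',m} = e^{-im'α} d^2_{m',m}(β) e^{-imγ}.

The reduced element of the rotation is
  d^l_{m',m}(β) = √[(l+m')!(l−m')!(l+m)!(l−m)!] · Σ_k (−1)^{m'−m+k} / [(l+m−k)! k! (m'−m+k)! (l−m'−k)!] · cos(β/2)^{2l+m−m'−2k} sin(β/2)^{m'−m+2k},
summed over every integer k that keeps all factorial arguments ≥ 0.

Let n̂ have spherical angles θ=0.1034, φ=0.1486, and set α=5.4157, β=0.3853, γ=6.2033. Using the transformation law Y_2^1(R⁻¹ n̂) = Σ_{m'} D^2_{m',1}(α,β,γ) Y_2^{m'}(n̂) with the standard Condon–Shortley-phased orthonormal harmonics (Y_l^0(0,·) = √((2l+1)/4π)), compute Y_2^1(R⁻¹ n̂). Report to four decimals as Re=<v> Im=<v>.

Need the full column D^2_{m',1} for m'=−2..2 at α=5.4157, β=0.3853, γ=6.2033.
cos(β/2)=0.981500, sin(β/2)=0.191461
d^2_{-2,1}: single k=3 term ⇒ +0.013777;  D = -0.001160-0.013728i
d^2_{-1,1}: k∈[2..3] ⇒ +0.105940 -0.001344 = +0.104596;  D = +0.073798-0.074124i
d^2_{0,1}: k∈[1..2] ⇒ +0.443431 -0.016873 = +0.426558;  D = +0.425197+0.034039i
d^2_{1,1}: k∈[0..1] ⇒ +0.928029 -0.105940 = +0.822089;  D = +0.479952+0.667441i
d^2_{2,1}: single k=0 term ⇒ -0.362060;  D = +0.087490-0.351330i
Y_2^{m'}(θ=0.1034,φ=0.1486) and Σ D·Y over m':
  (-0.0012-0.0137i)·(+0.0039-0.0012i)  (+0.0738-0.0741i)·(+0.0784-0.0117i)  (+0.4252+0.0340i)·(+0.6207+0.0000i)  (+0.4800+0.6674i)·(-0.0784-0.0117i)  (+0.0875-0.3513i)·(+0.0039+0.0012i)
Y_2^1(R⁻¹ n̂) = +0.239777-0.044871i

Re=0.2398 Im=-0.0449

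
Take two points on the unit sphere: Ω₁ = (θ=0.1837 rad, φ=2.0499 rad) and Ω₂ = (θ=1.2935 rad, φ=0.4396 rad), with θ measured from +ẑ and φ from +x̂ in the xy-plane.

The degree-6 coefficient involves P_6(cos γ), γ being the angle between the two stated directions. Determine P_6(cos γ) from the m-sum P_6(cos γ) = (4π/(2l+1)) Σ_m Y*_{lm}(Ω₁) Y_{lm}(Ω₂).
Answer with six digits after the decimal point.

0.050329

Expand P_6 via completeness: Σ_{m} conj(Y_{6,m}) at Ω₁ times Y_{6,m} at Ω₂ —
  [-6]  conj(Y_{6,-6})(Ω₁) = (0.000017, -0.000005) ; Y_{6,-6}(Ω₂) = (-0.334861, -0.184675) ; Δ = (-0.000007, -0.000002)
  [-5]  conj(Y_{6,-5})(Ω₁) = (-0.000227, -0.000246) ; Y_{6,-5}(Ω₂) = (-0.221284, -0.305287) ; Δ = (-0.000025, 0.000124)
  [-4]  conj(Y_{6,-4})(Ω₁) = (-0.001296, 0.003600) ; Y_{6,-4}(Ω₂) = (0.010001, 0.052681) ; Δ = (-0.000203, -0.000032)
  [-3]  conj(Y_{6,-3})(Ω₁) = (0.029531, -0.003966) ; Y_{6,-3}(Ω₂) = (-0.086066, 0.334277) ; Δ = (-0.001216, 0.010213)
  [-2]  conj(Y_{6,-2})(Ω₁) = (-0.090202, -0.128351) ; Y_{6,-2}(Ω₂) = (-0.031441, 0.037971) ; Δ = (0.007710, 0.000610)
  [-1]  conj(Y_{6,-1})(Ω₁) = (-0.233143, 0.448807) ; Y_{6,-1}(Ω₂) = (0.288300, -0.135585) ; Δ = (-0.006363, 0.161002)
  [+0]  conj(Y_{6,0})(Ω₁) = (0.686960, -0.000000) ; Y_{6,0}(Ω₂) = (0.076094, 0.000000) ; Δ = (0.052274, 0.000000)
  [+1]  conj(Y_{6,1})(Ω₁) = (0.233143, 0.448807) ; Y_{6,1}(Ω₂) = (-0.288300, -0.135585) ; Δ = (-0.006363, -0.161002)
  [+2]  conj(Y_{6,2})(Ω₁) = (-0.090202, 0.128351) ; Y_{6,2}(Ω₂) = (-0.031441, -0.037971) ; Δ = (0.007710, -0.000610)
  [+3]  conj(Y_{6,3})(Ω₁) = (-0.029531, -0.003966) ; Y_{6,3}(Ω₂) = (0.086066, 0.334277) ; Δ = (-0.001216, -0.010213)
  [+4]  conj(Y_{6,4})(Ω₁) = (-0.001296, -0.003600) ; Y_{6,4}(Ω₂) = (0.010001, -0.052681) ; Δ = (-0.000203, 0.000032)
  [+5]  conj(Y_{6,5})(Ω₁) = (0.000227, -0.000246) ; Y_{6,5}(Ω₂) = (0.221284, -0.305287) ; Δ = (-0.000025, -0.000124)
  [+6]  conj(Y_{6,6})(Ω₁) = (0.000017, 0.000005) ; Y_{6,6}(Ω₂) = (-0.334861, 0.184675) ; Δ = (-0.000007, 0.000002)
Accumulated sum (0.052066, -0.000000); after 4π/(2l+1) scaling, (0.050329, -0.000000) ⇒ P_6 = 0.050329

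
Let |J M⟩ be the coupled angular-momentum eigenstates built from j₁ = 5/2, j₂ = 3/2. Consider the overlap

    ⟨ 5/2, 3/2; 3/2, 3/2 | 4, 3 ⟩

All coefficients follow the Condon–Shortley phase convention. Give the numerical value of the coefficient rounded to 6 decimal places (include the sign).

triangle: 0!·5!·3!/9! = 720/362880
(j±m)!: 4!·1!·3!·0!·7!·1! = 725760
prefactor² = (2J+1)·Δ·N² = 12960
  k=0: +1/(0!·0!·1!·3!·4!·0!) = 1/144
Σ = 1/144  ⇒  CG² = 12960·(1/144)² = 5/8
CG = +√(5/8) = +0.790569

+0.790569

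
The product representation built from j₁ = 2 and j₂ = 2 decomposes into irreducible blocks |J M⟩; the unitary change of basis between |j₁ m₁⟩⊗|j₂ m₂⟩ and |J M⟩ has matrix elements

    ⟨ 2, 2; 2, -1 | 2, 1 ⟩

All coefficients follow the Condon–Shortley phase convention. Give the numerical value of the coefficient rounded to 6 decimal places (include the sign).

+0.654654  (= +√(3/7))

√[5·2!2!2!/7! · 4!0!1!3!3!1!] = √(48/7)
  +(−1)^0/∏(0,2,0,1,2,1)! = 1/4  (running 1/4)
⟨..|..⟩ = √(48/7)·(1/4) = +0.654654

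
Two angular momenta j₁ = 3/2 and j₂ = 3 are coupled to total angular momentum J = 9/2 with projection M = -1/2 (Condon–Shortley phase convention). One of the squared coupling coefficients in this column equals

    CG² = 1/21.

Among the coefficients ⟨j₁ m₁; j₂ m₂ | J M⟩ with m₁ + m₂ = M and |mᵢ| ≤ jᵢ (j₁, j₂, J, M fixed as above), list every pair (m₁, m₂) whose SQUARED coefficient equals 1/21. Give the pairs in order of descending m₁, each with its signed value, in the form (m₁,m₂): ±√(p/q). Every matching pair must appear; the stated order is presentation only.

Admissible pairs with m₁+m₂ = M = -1/2: (-3/2,1), (-1/2,0), (1/2,-1), (3/2,-2)
  (m₁,m₂)=(3/2,-2): CG² = 1/21, CG = +√(1/21)   ← matches the target
  (m₁,m₂)=(1/2,-1): CG² = 5/14, CG = +√(5/14)
  (m₁,m₂)=(-1/2,0): CG² = 10/21, CG = +√(10/21)
  (m₁,m₂)=(-3/2,1): CG² = 5/42, CG = +√(5/42)
Pairs with CG² = 1/21: (3/2,-2): +√(1/21)

(3/2,-2): +√(1/21)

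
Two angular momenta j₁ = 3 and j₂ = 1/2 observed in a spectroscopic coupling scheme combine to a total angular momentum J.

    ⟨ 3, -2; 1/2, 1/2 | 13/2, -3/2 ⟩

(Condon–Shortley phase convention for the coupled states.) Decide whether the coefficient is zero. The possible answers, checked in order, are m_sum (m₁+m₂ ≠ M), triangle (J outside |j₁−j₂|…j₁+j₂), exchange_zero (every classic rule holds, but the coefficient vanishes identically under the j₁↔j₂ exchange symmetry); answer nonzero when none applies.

m-sum: m₁+m₂ = -2+1/2 = -3/2, M = -3/2  ✓
triangle: need |j₁−j₂| ≤ J ≤ j₁+j₂, i.e. J ∈ [5/2, 7/2]; J = 13/2 is outside ✗ ⇒ coefficient is 0

triangle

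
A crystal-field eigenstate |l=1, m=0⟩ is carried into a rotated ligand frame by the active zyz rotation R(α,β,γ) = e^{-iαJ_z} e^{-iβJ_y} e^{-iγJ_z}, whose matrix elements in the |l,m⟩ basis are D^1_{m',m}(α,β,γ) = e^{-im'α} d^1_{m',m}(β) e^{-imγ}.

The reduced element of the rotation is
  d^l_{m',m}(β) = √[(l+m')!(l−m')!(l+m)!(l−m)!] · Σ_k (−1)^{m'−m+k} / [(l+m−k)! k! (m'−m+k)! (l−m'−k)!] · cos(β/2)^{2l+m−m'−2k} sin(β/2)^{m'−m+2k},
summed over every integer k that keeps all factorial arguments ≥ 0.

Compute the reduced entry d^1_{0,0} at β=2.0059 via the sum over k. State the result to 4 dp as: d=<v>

d^1_{0,0}(β=2.0059) via the finite sum:
With c≡cos(β/2)=0.537818 and s≡sin(β/2)=0.843061, N=[1·1·1·1]^{1/2}=1.000000
The bounds max(0,m−m')=0 and min(l+m,l−m')=1 give 2 terms
  k=0: (−1)^0·1.0000/(1)·0.5378^2·0.8431^0 = +0.289248
  k=1: (−1)^1·1.0000/(1)·0.5378^0·0.8431^2 = -0.710752
d^1_{0,0}(2.0059) = +0.289248 -0.710752 = -0.421504

d=-0.4215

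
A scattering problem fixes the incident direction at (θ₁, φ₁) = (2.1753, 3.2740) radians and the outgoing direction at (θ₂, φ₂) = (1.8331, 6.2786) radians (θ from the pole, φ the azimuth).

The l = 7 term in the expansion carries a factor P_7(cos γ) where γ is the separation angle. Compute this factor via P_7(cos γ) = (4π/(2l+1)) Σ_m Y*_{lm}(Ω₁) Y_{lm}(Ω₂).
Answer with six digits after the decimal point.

-0.289801

Expand P_7 via completeness: Σ_{m} conj(Y_{7,m}) at Ω₁ times Y_{7,m} at Ω₂ —
  term(m=-7) = -0.028735-0.040952i   from Y*(Ω₁)=-0.076633-0.102083i, Y(Ω₂)=+0.391720+0.012577i
  term(m=-6) = +0.088432+0.095146i   from Y*(Ω₁)=-0.231166-0.235386i, Y(Ω₂)=-0.393575-0.010831i
  term(m=-5) = +0.013306+0.010870i   from Y*(Ω₁)=-0.349146-0.272115i, Y(Ω₂)=-0.038803-0.000890i
  term(m=-4) = -0.068876-0.042036i   from Y*(Ω₁)=-0.197845-0.115822i, Y(Ω₂)=+0.351910+0.006455i
  term(m=-3) = -0.015140-0.006598i   from Y*(Ω₁)=+0.193107+0.081013i, Y(Ω₂)=-0.078856-0.001085i
  term(m=-2) = -0.101531-0.028536i   from Y*(Ω₁)=+0.326027+0.088413i, Y(Ω₂)=-0.312196-0.002863i
  term(m=-1) = -0.008967-0.001236i   from Y*(Ω₁)=-0.073838-0.009834i, Y(Ω₂)=+0.121514+0.000557i
  term(m=+0) = -0.102902-0.000000i   from Y*(Ω₁)=-0.345468-0.000000i, Y(Ω₂)=+0.297864+0.000000i
  term(m=+1) = -0.008967+0.001236i   from Y*(Ω₁)=+0.073838-0.009834i, Y(Ω₂)=-0.121514+0.000557i
  term(m=+2) = -0.101531+0.028536i   from Y*(Ω₁)=+0.326027-0.088413i, Y(Ω₂)=-0.312196+0.002863i
  term(m=+3) = -0.015140+0.006598i   from Y*(Ω₁)=-0.193107+0.081013i, Y(Ω₂)=+0.078856-0.001085i
  term(m=+4) = -0.068876+0.042036i   from Y*(Ω₁)=-0.197845+0.115822i, Y(Ω₂)=+0.351910-0.006455i
  term(m=+5) = +0.013306-0.010870i   from Y*(Ω₁)=+0.349146-0.272115i, Y(Ω₂)=+0.038803-0.000890i
  term(m=+6) = +0.088432-0.095146i   from Y*(Ω₁)=-0.231166+0.235386i, Y(Ω₂)=-0.393575+0.010831i
  term(m=+7) = -0.028735+0.040952i   from Y*(Ω₁)=+0.076633-0.102083i, Y(Ω₂)=-0.391720+0.012577i
Σ over m = -0.345924-0.000000i; ×(4π/15) → -0.289801-0.000000i. Real part: -0.289801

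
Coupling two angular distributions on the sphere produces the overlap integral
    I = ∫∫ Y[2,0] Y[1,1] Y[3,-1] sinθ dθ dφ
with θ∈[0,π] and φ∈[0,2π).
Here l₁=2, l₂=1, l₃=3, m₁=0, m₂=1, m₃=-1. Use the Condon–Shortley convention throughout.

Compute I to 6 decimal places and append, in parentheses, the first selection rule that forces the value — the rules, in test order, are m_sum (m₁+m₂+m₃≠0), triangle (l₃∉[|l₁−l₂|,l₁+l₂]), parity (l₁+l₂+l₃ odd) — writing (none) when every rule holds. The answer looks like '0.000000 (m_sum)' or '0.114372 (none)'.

-0.202301 (none)

m-sum 0 ✓  L=6 even ✓  1≤3≤3 ✓
Π(2lᵢ+1) = 5×3×7 = 105
triangle coeff Δ(2,1,3) = 1/105
Σ_t [0,0]: t=0:+1/4 = 1/4
(3j)²=3/35 [(2 1 3; 0 0 0)], sign=-1
Σ_t [0,0]: t=0:+1/8 = 1/8
(3j)²=2/35 [(2 1 3; 0 1 -1)], sign=+1
⇒ 4πI² = 18/35
I = (-1)√(18/35/(4π)) = -0.20230066
No selection rule forces the value: the integral is nonzero (none).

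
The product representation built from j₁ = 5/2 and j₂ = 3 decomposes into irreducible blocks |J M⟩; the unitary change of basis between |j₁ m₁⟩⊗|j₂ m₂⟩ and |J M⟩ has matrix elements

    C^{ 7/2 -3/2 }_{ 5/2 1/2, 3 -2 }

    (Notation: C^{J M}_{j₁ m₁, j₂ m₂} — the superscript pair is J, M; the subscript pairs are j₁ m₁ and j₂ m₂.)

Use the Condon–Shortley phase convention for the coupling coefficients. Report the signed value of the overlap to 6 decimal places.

triangle: 2!·3!·4!/10! = 288/3628800
(j±m)!: 3!·2!·1!·5!·2!·5! = 345600
prefactor² = (2J+1)·Δ·N² = 1536/7
  k=0: +1/(0!·2!·2!·1!·1!·3!) = 1/24
  k=1: −1/(1!·1!·1!·0!·2!·4!) = -1/48
Σ = 1/48  ⇒  CG² = 1536/7·(1/48)² = 2/21
CG = +√(2/21) = +0.308607

+0.308607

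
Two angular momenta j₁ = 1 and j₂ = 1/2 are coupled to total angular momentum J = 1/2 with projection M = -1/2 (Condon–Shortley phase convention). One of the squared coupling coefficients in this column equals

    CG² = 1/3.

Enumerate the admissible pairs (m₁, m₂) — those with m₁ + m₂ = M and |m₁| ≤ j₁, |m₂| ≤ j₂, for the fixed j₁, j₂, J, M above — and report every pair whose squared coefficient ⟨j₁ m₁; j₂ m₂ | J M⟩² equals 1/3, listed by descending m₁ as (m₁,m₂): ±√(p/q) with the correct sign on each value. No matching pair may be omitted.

Admissible pairs with m₁+m₂ = M = -1/2: (-1,1/2), (0,-1/2)
  (m₁,m₂)=(0,-1/2): CG² = 1/3, CG = +√(1/3)   ← matches the target
  (m₁,m₂)=(-1,1/2): CG² = 2/3, CG = −√(2/3)
Pairs with CG² = 1/3: (0,-1/2): +√(1/3)

(0,-1/2): +√(1/3)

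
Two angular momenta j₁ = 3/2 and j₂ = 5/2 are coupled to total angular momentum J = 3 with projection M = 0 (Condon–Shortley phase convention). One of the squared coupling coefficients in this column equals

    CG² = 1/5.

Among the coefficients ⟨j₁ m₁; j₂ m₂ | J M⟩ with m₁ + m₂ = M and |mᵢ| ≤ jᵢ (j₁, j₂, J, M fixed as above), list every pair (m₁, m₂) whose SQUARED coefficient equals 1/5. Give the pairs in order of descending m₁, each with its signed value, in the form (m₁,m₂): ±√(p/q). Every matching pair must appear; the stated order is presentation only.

Admissible pairs with m₁+m₂ = M = 0: (-3/2,3/2), (-1/2,1/2), (1/2,-1/2), (3/2,-3/2)
  (m₁,m₂)=(3/2,-3/2): CG² = 3/10, CG = +√(3/10)
  (m₁,m₂)=(1/2,-1/2): CG² = 1/5, CG = +√(1/5)   ← matches the target
  (m₁,m₂)=(-1/2,1/2): CG² = 1/5, CG = −√(1/5)   ← matches the target
  (m₁,m₂)=(-3/2,3/2): CG² = 3/10, CG = −√(3/10)
Pairs with CG² = 1/5: (1/2,-1/2): +√(1/5); (-1/2,1/2): −√(1/5)

(1/2,-1/2): +√(1/5); (-1/2,1/2): −√(1/5)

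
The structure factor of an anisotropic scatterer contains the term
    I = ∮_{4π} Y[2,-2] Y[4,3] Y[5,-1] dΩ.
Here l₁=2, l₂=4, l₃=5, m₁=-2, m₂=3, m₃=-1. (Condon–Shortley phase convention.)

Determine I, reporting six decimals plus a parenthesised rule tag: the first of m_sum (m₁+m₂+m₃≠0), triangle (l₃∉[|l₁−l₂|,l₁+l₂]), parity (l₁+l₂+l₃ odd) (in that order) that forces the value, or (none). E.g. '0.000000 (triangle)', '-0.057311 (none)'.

L=11 odd ⇒ parity kills the (l;000) factor ⇒ I = 0

0.000000 (parity)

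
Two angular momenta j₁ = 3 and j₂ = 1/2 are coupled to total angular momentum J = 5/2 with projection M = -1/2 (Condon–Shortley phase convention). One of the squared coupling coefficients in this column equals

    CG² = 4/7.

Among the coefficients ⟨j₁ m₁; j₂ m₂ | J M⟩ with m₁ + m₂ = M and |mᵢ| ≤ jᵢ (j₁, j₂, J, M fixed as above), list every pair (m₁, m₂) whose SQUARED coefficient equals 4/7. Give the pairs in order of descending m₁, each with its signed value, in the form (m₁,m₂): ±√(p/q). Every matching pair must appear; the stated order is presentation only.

(-1,1/2): −√(4/7)

Admissible pairs with m₁+m₂ = M = -1/2: (-1,1/2), (0,-1/2)
  (m₁,m₂)=(0,-1/2): CG² = 3/7, CG = +√(3/7)
  (m₁,m₂)=(-1,1/2): CG² = 4/7, CG = −√(4/7)   ← matches the target
Pairs with CG² = 4/7: (-1,1/2): −√(4/7)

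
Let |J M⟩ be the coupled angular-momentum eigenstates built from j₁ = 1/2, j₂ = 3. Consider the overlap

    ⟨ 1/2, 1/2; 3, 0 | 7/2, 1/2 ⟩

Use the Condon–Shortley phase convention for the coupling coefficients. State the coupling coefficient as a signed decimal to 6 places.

+0.755929

triangle: 0!·1!·6!/8! = 720/40320
(j±m)!: 1!·0!·3!·3!·4!·3! = 5184
prefactor² = (2J+1)·Δ·N² = 5184/7
  k=0: +1/(0!·0!·0!·3!·1!·3!) = 1/36
Σ = 1/36  ⇒  CG² = 5184/7·(1/36)² = 4/7
CG = +√(4/7) = +0.755929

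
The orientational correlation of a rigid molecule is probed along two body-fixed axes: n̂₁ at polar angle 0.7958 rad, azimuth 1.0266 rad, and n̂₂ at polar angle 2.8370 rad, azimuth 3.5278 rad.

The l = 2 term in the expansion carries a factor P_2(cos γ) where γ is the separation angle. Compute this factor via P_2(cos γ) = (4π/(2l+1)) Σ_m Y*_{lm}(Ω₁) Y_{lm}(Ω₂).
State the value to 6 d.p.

Term-by-term m-sum for l=2 (normalisation 4π/5 = 2.513274):
  [-2]  conj(Y_{2,-2})(Ω₁) = -0.09146 + 0.17466j ; Y_{2,-2}(Ω₂) = 0.02488 - 0.02425j ; Δ = 0.00196 + 0.00656j
  [-1]  conj(Y_{2,-1})(Ω₁) = 0.19994 + 0.33040j ; Y_{2,-1}(Ω₂) = 0.20475 - 0.08326j ; Δ = 0.06845 + 0.05100j
  [+0]  conj(Y_{2,0})(Ω₁) = 0.14785 + 0.00000j ; Y_{2,0}(Ω₂) = 0.54568 + 0.00000j ; Δ = 0.08068 + 0.00000j
  [+1]  conj(Y_{2,1})(Ω₁) = -0.19994 + 0.33040j ; Y_{2,1}(Ω₂) = -0.20475 - 0.08326j ; Δ = 0.06845 - 0.05100j
  [+2]  conj(Y_{2,2})(Ω₁) = -0.09146 - 0.17466j ; Y_{2,2}(Ω₂) = 0.02488 + 0.02425j ; Δ = 0.00196 - 0.00656j
Accumulated sum 0.22149 + 0.00000j; after 4π/(2l+1) scaling, 0.55666 + 0.00000j ⇒ P_2 = 0.556664

0.556664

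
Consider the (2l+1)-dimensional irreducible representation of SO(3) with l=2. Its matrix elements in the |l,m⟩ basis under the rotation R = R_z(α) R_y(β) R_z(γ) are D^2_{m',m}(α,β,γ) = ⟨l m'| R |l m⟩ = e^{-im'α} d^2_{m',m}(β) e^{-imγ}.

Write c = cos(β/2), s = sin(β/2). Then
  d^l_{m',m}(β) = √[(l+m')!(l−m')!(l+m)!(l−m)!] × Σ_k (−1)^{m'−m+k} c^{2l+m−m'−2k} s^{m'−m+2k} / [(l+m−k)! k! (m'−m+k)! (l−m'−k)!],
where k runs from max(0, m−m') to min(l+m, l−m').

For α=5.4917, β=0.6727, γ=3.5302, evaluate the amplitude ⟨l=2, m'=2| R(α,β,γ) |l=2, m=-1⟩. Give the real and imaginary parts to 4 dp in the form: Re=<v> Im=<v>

Split into d^2_{2,-1}(β=0.6727) × two z-phases.
c=cos(0.672700/2)=0.943966, s=sin(0.672700/2)=0.330044; N=√[24·1·1·6]=12.000000
k: max(0,(-1)−(2))=0 … min(2+(-1),2−(2))=0
  k=0: (−1)^3·12.0000/(6)·0.9440^1·0.3300^3 = -0.067874
d^2_{2,-1}(0.6727) = -0.067874
Phases: e^{-i·(2)·5.4917}=-0.012174+0.999926i, e^{-i·(-1)·3.5302}=-0.925438-0.378900i ⇒ D=-0.026480+0.062495i

Re=-0.0265 Im=0.0625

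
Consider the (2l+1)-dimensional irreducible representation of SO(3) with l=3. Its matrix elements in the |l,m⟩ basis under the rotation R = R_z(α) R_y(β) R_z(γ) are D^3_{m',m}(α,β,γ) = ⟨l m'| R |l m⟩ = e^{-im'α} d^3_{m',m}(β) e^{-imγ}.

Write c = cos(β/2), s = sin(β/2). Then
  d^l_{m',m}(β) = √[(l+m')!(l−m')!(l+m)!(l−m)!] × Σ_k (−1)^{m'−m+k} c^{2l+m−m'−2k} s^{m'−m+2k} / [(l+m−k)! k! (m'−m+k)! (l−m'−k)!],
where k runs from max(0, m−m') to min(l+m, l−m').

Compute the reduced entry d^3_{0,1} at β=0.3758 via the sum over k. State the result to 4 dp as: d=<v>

d^3_{0,1}(β=0.3758) via the finite sum:
With c≡cos(β/2)=0.982399 and s≡sin(β/2)=0.186796, N=[6·6·24·2]^{1/2}=41.569219
k: max(0,(1)−(0))=1 … min(3+(1),3−(0))=3
  k=1: (−1)^0·41.5692/(12)·0.9824^5·0.1868^1 = +0.592104
  k=2: (−1)^1·41.5692/(4)·0.9824^3·0.1868^3 = -0.064221
  k=3: (−1)^2·41.5692/(12)·0.9824^1·0.1868^5 = +0.000774
d^3_{0,1}(0.3758) = +0.592104 -0.064221 +0.000774 = +0.528656

d=0.5287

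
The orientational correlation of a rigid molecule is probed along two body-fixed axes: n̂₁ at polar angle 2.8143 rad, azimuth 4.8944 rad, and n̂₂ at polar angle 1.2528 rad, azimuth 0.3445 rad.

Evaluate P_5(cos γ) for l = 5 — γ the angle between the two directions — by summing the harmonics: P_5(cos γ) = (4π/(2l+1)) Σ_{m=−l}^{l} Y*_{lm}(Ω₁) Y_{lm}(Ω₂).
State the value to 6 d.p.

-0.325734

Expand P_5 via completeness: Σ_{m} conj(Y_{5,m}) at Ω₁ times Y_{5,m} at Ω₂ —
  m=-5: Y*=0.00126 - 0.00098j  Y=-0.05423 - 0.35476j  product -0.00042 - 0.00039j
  m=-4: Y*=-0.01108 - 0.00988j  Y=0.07158 - 0.36664j  product -0.00441 + 0.00336j
  m=-3: Y*=-0.04220 + 0.06944j  Y=-0.01823 + 0.03061j  product -0.00136 - 0.00256j
  m=-2: Y*=0.26192 + 0.09979j  Y=-0.26080 + 0.21481j  product -0.08975 + 0.03024j
  m=-1: Y*=0.09935 - 0.53979j  Y=-0.04809 + 0.01725j  product 0.00454 + 0.02767j
  m=+0: Y*=-0.31953 + 0.00000j  Y=0.32028 + 0.00000j  product -0.10234 + 0.00000j
  m=+1: Y*=-0.09935 - 0.53979j  Y=0.04809 + 0.01725j  product 0.00454 - 0.02767j
  m=+2: Y*=0.26192 - 0.09979j  Y=-0.26080 - 0.21481j  product -0.08975 - 0.03024j
  m=+3: Y*=0.04220 + 0.06944j  Y=0.01823 + 0.03061j  product -0.00136 + 0.00256j
  m=+4: Y*=-0.01108 + 0.00988j  Y=0.07158 + 0.36664j  product -0.00441 - 0.00336j
  m=+5: Y*=-0.00126 - 0.00098j  Y=0.05423 - 0.35476j  product -0.00042 + 0.00039j
Total Σ_m = -0.28513 + 0.00000j. Multiply by 1.142397: -0.32573 + 0.00000j. P_5(cos γ) = -0.325734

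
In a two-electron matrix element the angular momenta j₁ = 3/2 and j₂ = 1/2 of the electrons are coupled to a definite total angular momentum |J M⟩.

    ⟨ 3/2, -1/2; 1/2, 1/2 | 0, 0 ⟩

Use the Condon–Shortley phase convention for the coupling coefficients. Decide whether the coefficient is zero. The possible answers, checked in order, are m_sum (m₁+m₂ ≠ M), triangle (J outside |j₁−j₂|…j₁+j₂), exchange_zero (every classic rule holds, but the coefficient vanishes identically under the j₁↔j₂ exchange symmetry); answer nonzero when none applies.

m-sum: m₁+m₂ = -1/2+1/2 = 0, M = 0  ✓
triangle: need |j₁−j₂| ≤ J ≤ j₁+j₂, i.e. J ∈ [1, 2]; J = 0 is outside ✗ ⇒ coefficient is 0

triangle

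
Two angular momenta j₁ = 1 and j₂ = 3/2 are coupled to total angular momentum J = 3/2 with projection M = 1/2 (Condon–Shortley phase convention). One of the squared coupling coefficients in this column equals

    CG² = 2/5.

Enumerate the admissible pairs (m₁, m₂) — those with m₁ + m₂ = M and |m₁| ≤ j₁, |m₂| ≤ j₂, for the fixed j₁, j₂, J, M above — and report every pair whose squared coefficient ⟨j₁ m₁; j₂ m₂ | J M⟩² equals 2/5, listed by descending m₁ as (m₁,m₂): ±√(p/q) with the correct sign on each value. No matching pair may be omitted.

(-1,3/2): −√(2/5)

Admissible pairs with m₁+m₂ = M = 1/2: (-1,3/2), (0,1/2), (1,-1/2)
  (m₁,m₂)=(1,-1/2): CG² = 8/15, CG = +√(8/15)
  (m₁,m₂)=(0,1/2): CG² = 1/15, CG = −√(1/15)
  (m₁,m₂)=(-1,3/2): CG² = 2/5, CG = −√(2/5)   ← matches the target
Pairs with CG² = 2/5: (-1,3/2): −√(2/5)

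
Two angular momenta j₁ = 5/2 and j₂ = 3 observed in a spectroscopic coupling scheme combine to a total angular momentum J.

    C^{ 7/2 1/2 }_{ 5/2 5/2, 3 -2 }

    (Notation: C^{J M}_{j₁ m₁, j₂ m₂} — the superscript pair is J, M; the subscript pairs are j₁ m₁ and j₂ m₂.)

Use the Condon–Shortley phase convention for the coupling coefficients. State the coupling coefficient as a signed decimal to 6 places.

√[8·2!3!4!/10! · 5!0!1!5!4!3!] = √(9216/7)
  +(−1)^0/∏(0,2,0,1,3,3)! = 1/72  (running 1/72)
⟨..|..⟩ = √(9216/7)·(1/72) = +0.503953

+0.503953  (= +√(16/63))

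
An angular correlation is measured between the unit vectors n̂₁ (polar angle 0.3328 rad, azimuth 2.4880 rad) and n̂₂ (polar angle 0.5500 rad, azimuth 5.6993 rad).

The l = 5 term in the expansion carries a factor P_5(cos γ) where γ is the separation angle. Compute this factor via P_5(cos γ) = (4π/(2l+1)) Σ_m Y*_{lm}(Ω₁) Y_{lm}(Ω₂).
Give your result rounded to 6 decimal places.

Expand P_5 via completeness: Σ_{m} conj(Y_{5,m}) at Ω₁ times Y_{5,m} at Ω₂ —
  [-5]  conj(Y_{5,-5})(Ω₁) = 0.00171 - 0.00022j ; Y_{5,-5}(Ω₂) = -0.01766 + 0.00399j ; Δ = -0.00003 + 0.00001j
  [-4]  conj(Y_{5,-4})(Ω₁) = -0.01366 - 0.00795j ; Y_{5,-4}(Ω₂) = -0.06466 + 0.06739j ; Δ = 0.00142 - 0.00041j
  [-3]  conj(Y_{5,-3})(Ω₁) = 0.03228 + 0.07853j ; Y_{5,-3}(Ω₂) = -0.04924 + 0.26927j ; Δ = -0.02274 + 0.00483j
  [-2]  conj(Y_{5,-2})(Ω₁) = 0.07483 - 0.27725j ; Y_{5,-2}(Ω₂) = 0.18274 + 0.42861j ; Δ = 0.13251 - 0.01859j
  [-1]  conj(Y_{5,-1})(Ω₁) = -0.43618 + 0.33407j ; Y_{5,-1}(Ω₂) = 0.26786 + 0.17698j ; Δ = -0.17596 + 0.01229j
  [+0]  conj(Y_{5,0})(Ω₁) = 0.30296 + 0.00000j ; Y_{5,0}(Ω₂) = -0.25893 + 0.00000j ; Δ = -0.07845 + 0.00000j
  [+1]  conj(Y_{5,1})(Ω₁) = 0.43618 + 0.33407j ; Y_{5,1}(Ω₂) = -0.26786 + 0.17698j ; Δ = -0.17596 - 0.01229j
  [+2]  conj(Y_{5,2})(Ω₁) = 0.07483 + 0.27725j ; Y_{5,2}(Ω₂) = 0.18274 - 0.42861j ; Δ = 0.13251 + 0.01859j
  [+3]  conj(Y_{5,3})(Ω₁) = -0.03228 + 0.07853j ; Y_{5,3}(Ω₂) = 0.04924 + 0.26927j ; Δ = -0.02274 - 0.00483j
  [+4]  conj(Y_{5,4})(Ω₁) = -0.01366 + 0.00795j ; Y_{5,4}(Ω₂) = -0.06466 - 0.06739j ; Δ = 0.00142 + 0.00041j
  [+5]  conj(Y_{5,5})(Ω₁) = -0.00171 - 0.00022j ; Y_{5,5}(Ω₂) = 0.01766 + 0.00399j ; Δ = -0.00003 - 0.00001j
Σ over m = -0.20805 + 0.00000j; ×(4π/11) → -0.23767 + 0.00000j. Real part: -0.237675

-0.237675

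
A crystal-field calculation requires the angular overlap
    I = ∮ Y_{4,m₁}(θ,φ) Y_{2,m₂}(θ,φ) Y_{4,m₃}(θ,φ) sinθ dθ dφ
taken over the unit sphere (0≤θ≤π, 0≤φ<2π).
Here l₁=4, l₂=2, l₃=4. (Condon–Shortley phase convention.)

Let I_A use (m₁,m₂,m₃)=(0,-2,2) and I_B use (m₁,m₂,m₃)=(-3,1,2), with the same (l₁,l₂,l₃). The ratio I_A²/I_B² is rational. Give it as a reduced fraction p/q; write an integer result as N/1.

l's match ⇒ only the (l;m) 3-j factors differ between A and B.
A: triangle coeff Δ(4,2,4) = 1/13860; Σ_t [0,0]: t=0:+1/192 = 1/192; (3j)²=3/77 [(4 2 4; 0 -2 2)], sign=+1
B: triangle coeff Δ(4,2,4) = 1/13860; Σ_t [1,2]: t=1:−1/1440 t=2:+1/240 = 1/288; (3j)²=5/132 [(4 2 4; -3 1 2)], sign=+1
I_A²/I_B² = (3/77)/(5/132) = 36/35

36/35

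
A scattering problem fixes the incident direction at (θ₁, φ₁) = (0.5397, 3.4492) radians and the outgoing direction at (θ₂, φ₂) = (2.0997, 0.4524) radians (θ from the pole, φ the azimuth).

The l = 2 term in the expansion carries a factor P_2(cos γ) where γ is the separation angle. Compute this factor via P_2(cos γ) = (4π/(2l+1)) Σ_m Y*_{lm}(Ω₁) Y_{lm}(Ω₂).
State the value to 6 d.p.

0.640280

Expand P_2 via completeness: Σ_{m} conj(Y_{2,m}) at Ω₁ times Y_{2,m} at Ω₂ —
  m=-2: (0.08330 + 0.05887j) × (0.17789 - 0.22640j) = 0.02815 - 0.00839j  (running Σ = 0.02815 - 0.00839j)
  m=-1: (-0.32458 - 0.10312j) × (-0.30270 + 0.14712j) = 0.11342 - 0.01654j  (running Σ = 0.14157 - 0.02492j)
  m=0: (0.38093 + 0.00000j) × (-0.07449 + 0.00000j) = -0.02837 + 0.00000j  (running Σ = 0.11319 - 0.02492j)
  m=1: (0.32458 - 0.10312j) × (0.30270 + 0.14712j) = 0.11342 + 0.01654j  (running Σ = 0.22661 - 0.00839j)
  m=2: (0.08330 - 0.05887j) × (0.17789 + 0.22640j) = 0.02815 + 0.00839j  (running Σ = 0.25476 + 0.00000j)
Σ over m = 0.25476 + 0.00000j; ×(4π/5) → 0.64028 + 0.00000j. Real part: 0.640280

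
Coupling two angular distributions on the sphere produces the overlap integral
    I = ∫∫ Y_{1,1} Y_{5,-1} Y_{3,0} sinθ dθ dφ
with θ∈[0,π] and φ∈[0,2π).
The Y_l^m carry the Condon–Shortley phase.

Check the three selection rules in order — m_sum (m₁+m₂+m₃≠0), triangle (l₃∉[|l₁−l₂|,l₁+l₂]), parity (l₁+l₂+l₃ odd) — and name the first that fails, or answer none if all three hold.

m₁+m₂+m₃ = 1 − 1 + 0 = 0  ✓
triangle: need |l₁−l₂| ≤ l₃ ≤ l₁+l₂ = [4,6]; l₃=3 is outside  ✗
parity: l₁+l₂+l₃ = 9 is odd

triangle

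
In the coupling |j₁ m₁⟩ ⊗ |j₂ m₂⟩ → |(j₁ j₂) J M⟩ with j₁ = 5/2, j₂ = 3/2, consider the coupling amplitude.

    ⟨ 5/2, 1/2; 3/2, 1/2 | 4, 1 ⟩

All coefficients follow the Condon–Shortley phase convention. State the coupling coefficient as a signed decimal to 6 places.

√[9·0!5!3!/9! · 3!2!2!1!5!3!] = √(2160/7)
  +(−1)^0/∏(0,0,2,2,3,1)! = 1/24  (running 1/24)
⟨..|..⟩ = √(2160/7)·(1/24) = +0.731925

+0.731925  (= +√(15/28))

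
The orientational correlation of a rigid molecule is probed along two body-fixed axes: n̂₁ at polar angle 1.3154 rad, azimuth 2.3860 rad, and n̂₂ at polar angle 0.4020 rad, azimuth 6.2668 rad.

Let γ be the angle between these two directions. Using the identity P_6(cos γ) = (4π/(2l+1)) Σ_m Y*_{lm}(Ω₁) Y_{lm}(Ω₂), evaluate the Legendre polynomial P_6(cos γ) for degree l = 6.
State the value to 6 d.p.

Term-by-term m-sum for l=6 (normalisation 4π/13 = 0.966644):
  m=-6: (-0.070507+0.390047i) × (+0.001725+0.000170i) = -0.000188+0.000661i  (running Σ = -0.000188+0.000661i)
  m=-5: (+0.288329-0.213052i) × (+0.014073+0.001156i) = +0.004304-0.002665i  (running Σ = +0.004116-0.002004i)
  m=-4: (+0.092510+0.011082i) × (+0.069382+0.004554i) = +0.006368+0.001190i  (running Σ = +0.010484-0.000814i)
  m=-3: (-0.219613-0.262870i) × (+0.226506+0.011143i) = -0.046814-0.061989i  (running Σ = -0.036330-0.062803i)
  m=-2: (-0.000261+0.004374i) × (+0.469682+0.015397i) = -0.000190+0.002050i  (running Σ = -0.036520-0.060753i)
  m=-1: (-0.235999+0.222334i) × (+0.483865+0.007929i) = -0.115955+0.105709i  (running Σ = -0.152475+0.044956i)
  m=0: (+0.030402-0.000000i) × (-0.107337+0.000000i) = -0.003263+0.000000i  (running Σ = -0.155738+0.044956i)
  m=1: (+0.235999+0.222334i) × (-0.483865+0.007929i) = -0.115955-0.105709i  (running Σ = -0.271693-0.060753i)
  m=2: (-0.000261-0.004374i) × (+0.469682-0.015397i) = -0.000190-0.002050i  (running Σ = -0.271883-0.062803i)
  m=3: (+0.219613-0.262870i) × (-0.226506+0.011143i) = -0.046814+0.061989i  (running Σ = -0.318697-0.000814i)
  m=4: (+0.092510-0.011082i) × (+0.069382-0.004554i) = +0.006368-0.001190i  (running Σ = -0.312329-0.002004i)
  m=5: (-0.288329-0.213052i) × (-0.014073+0.001156i) = +0.004304+0.002665i  (running Σ = -0.308025+0.000661i)
  m=6: (-0.070507-0.390047i) × (+0.001725-0.000170i) = -0.000188-0.000661i  (running Σ = -0.308213+0.000000i)
Σ over m = -0.308213+0.000000i; ×(4π/13) → -0.297932+0.000000i. Real part: -0.297932

-0.297932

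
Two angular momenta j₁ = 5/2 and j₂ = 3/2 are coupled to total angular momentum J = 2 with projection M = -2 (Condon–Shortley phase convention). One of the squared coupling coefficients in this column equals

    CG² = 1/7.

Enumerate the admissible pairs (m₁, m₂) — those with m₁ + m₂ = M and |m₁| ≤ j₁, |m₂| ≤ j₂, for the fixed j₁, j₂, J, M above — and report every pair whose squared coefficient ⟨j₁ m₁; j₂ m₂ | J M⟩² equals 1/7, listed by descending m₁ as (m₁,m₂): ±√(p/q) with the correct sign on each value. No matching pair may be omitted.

(-1/2,-3/2): +√(1/7)

Admissible pairs with m₁+m₂ = M = -2: (-5/2,1/2), (-3/2,-1/2), (-1/2,-3/2)
  (m₁,m₂)=(-1/2,-3/2): CG² = 1/7, CG = +√(1/7)   ← matches the target
  (m₁,m₂)=(-3/2,-1/2): CG² = 8/21, CG = −√(8/21)
  (m₁,m₂)=(-5/2,1/2): CG² = 10/21, CG = +√(10/21)
Pairs with CG² = 1/7: (-1/2,-3/2): +√(1/7)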